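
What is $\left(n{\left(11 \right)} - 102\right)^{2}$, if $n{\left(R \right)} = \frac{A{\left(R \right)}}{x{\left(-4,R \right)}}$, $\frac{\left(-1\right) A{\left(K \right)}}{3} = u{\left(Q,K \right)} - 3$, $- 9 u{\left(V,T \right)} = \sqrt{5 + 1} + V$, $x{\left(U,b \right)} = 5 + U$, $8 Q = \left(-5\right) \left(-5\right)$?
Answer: $\frac{4871233}{576} - \frac{2207 \sqrt{6}}{36} \approx 8306.8$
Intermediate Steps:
$Q = \frac{25}{8}$ ($Q = \frac{\left(-5\right) \left(-5\right)}{8} = \frac{1}{8} \cdot 25 = \frac{25}{8} \approx 3.125$)
$u{\left(V,T \right)} = - \frac{V}{9} - \frac{\sqrt{6}}{9}$ ($u{\left(V,T \right)} = - \frac{\sqrt{5 + 1} + V}{9} = - \frac{\sqrt{6} + V}{9} = - \frac{V + \sqrt{6}}{9} = - \frac{V}{9} - \frac{\sqrt{6}}{9}$)
$A{\left(K \right)} = \frac{241}{24} + \frac{\sqrt{6}}{3}$ ($A{\left(K \right)} = - 3 \left(\left(\left(- \frac{1}{9}\right) \frac{25}{8} - \frac{\sqrt{6}}{9}\right) - 3\right) = - 3 \left(\left(- \frac{25}{72} - \frac{\sqrt{6}}{9}\right) - 3\right) = - 3 \left(- \frac{241}{72} - \frac{\sqrt{6}}{9}\right) = \frac{241}{24} + \frac{\sqrt{6}}{3}$)
$n{\left(R \right)} = \frac{241}{24} + \frac{\sqrt{6}}{3}$ ($n{\left(R \right)} = \frac{\frac{241}{24} + \frac{\sqrt{6}}{3}}{5 - 4} = \frac{\frac{241}{24} + \frac{\sqrt{6}}{3}}{1} = \left(\frac{241}{24} + \frac{\sqrt{6}}{3}\right) 1 = \frac{241}{24} + \frac{\sqrt{6}}{3}$)
$\left(n{\left(11 \right)} - 102\right)^{2} = \left(\left(\frac{241}{24} + \frac{\sqrt{6}}{3}\right) - 102\right)^{2} = \left(- \frac{2207}{24} + \frac{\sqrt{6}}{3}\right)^{2}$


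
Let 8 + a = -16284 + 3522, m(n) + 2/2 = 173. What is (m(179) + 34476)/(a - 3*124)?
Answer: -17324/6571 ≈ -2.6364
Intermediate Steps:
m(n) = 172 (m(n) = -1 + 173 = 172)
a = -12770 (a = -8 + (-16284 + 3522) = -8 - 12762 = -12770)
(m(179) + 34476)/(a - 3*124) = (172 + 34476)/(-12770 - 3*124) = 34648/(-12770 - 372) = 34648/(-13142) = 34648*(-1/13142) = -17324/6571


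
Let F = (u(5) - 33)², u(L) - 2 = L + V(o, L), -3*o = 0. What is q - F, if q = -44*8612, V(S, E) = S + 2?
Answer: -379504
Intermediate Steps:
o = 0 (o = -⅓*0 = 0)
V(S, E) = 2 + S
u(L) = 4 + L (u(L) = 2 + (L + (2 + 0)) = 2 + (L + 2) = 2 + (2 + L) = 4 + L)
F = 576 (F = ((4 + 5) - 33)² = (9 - 33)² = (-24)² = 576)
q = -378928
q - F = -378928 - 1*576 = -378928 - 576 = -379504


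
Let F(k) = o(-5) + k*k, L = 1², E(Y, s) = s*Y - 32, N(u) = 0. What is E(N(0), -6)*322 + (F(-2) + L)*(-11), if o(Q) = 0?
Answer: -10359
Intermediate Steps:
E(Y, s) = -32 + Y*s (E(Y, s) = Y*s - 32 = -32 + Y*s)
L = 1
F(k) = k² (F(k) = 0 + k*k = 0 + k² = k²)
E(N(0), -6)*322 + (F(-2) + L)*(-11) = (-32 + 0*(-6))*322 + ((-2)² + 1)*(-11) = (-32 + 0)*322 + (4 + 1)*(-11) = -32*322 + 5*(-11) = -10304 - 55 = -10359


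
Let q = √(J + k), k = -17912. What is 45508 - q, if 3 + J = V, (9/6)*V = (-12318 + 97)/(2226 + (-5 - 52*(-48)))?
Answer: 45508 - I*√3587838978657/14151 ≈ 45508.0 - 133.85*I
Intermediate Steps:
V = -24442/14151 (V = 2*((-12318 + 97)/(2226 + (-5 - 52*(-48))))/3 = 2*(-12221/(2226 + (-5 + 2496)))/3 = 2*(-12221/(2226 + 2491))/3 = 2*(-12221/4717)/3 = 2*(-12221*1/4717)/3 = (⅔)*(-12221/4717) = -24442/14151 ≈ -1.7272)
J = -66895/14151 (J = -3 - 24442/14151 = -66895/14151 ≈ -4.7272)
q = I*√3587838978657/14151 (q = √(-66895/14151 - 17912) = √(-253539607/14151) = I*√3587838978657/14151 ≈ 133.85*I)
45508 - q = 45508 - I*√3587838978657/14151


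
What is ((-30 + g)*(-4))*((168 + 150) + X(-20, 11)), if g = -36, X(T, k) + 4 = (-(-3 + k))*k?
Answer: 59664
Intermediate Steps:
X(T, k) = -4 + k*(3 - k) (X(T, k) = -4 + (-(-3 + k))*k = -4 + (3 - k)*k = -4 + k*(3 - k))
((-30 + g)*(-4))*((168 + 150) + X(-20, 11)) = ((-30 - 36)*(-4))*((168 + 150) + (-4 - 1*11² + 3*11)) = (-66*(-4))*(318 + (-4 - 1*121 + 33)) = 264*(318 + (-4 - 121 + 33)) = 264*(318 - 92) = 264*226 = 59664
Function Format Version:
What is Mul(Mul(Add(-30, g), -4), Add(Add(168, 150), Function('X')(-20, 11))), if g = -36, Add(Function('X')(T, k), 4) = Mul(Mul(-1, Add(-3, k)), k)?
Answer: 59664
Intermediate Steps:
Function('X')(T, k) = Add(-4, Mul(k, Add(3, Mul(-1, k)))) (Function('X')(T, k) = Add(-4, Mul(Mul(-1, Add(-3, k)), k)) = Add(-4, Mul(Add(3, Mul(-1, k)), k)) = Add(-4, Mul(k, Add(3, Mul(-1, k)))))
Mul(Mul(Add(-30, g), -4), Add(Add(168, 150), Function('X')(-20, 11))) = Mul(Mul(Add(-30, -36), -4), Add(Add(168, 150), Add(-4, Mul(-1, Pow(11, 2)), Mul(3, 11)))) = Mul(Mul(-66, -4), Add(318, Add(-4, Mul(-1, 121), 33))) = Mul(264, Add(318, Add(-4, -121, 33))) = Mul(264, Add(318, -92)) = Mul(264, 226) = 59664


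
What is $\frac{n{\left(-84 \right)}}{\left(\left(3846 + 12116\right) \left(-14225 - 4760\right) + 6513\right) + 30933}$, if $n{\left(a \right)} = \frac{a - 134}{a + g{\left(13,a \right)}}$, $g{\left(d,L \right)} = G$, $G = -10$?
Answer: $- \frac{109}{14241052828} \approx -7.6539 \cdot 10^{-9}$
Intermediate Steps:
$g{\left(d,L \right)} = -10$
$n{\left(a \right)} = \frac{-134 + a}{-10 + a}$ ($n{\left(a \right)} = \frac{a - 134}{a - 10} = \frac{-134 + a}{-10 + a}$)
$\frac{n{\left(-84 \right)}}{\left(\left(3846 + 12116\right) \left(-14225 - 4760\right) + 6513\right) + 30933} = \frac{\frac{1}{-10 - 84} \left(-134 - 84\right)}{\left(\left(3846 + 12116\right) \left(-14225 - 4760\right) + 6513\right) + 30933} = \frac{\frac{1}{-94} \left(-218\right)}{\left(15962 \left(-18985\right) + 6513\right) + 30933} = \frac{\left(- \frac{1}{94}\right) \left(-218\right)}{\left(-303038570 + 6513\right) + 30933} = \frac{109}{47 \left(-303032057 + 30933\right)} = \frac{109}{47 \left(-303001124\right)} = \frac{109}{47} \left(- \frac{1}{303001124}\right) = - \frac{109}{14241052828}$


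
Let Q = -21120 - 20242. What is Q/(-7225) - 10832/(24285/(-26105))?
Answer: 408802620434/35091825 ≈ 11650.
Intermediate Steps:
Q = -41362
Q/(-7225) - 10832/(24285/(-26105)) = -41362/(-7225) - 10832/(24285/(-26105)) = -41362*(-1/7225) - 10832/(24285*(-1/26105)) = 41362/7225 - 10832/(-4857/5221) = 41362/7225 - 10832*(-5221/4857) = 41362/7225 + 56553872/4857 = 408802620434/35091825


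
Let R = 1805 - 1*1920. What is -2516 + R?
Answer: -2631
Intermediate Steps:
R = -115 (R = 1805 - 1920 = -115)
-2516 + R = -2516 - 115 = -2631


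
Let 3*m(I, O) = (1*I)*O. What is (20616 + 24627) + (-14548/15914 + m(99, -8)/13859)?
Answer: 4989117007295/110276063 ≈ 45242.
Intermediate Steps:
m(I, O) = I*O/3 (m(I, O) = ((1*I)*O)/3 = (I*O)/3 = I*O/3)
(20616 + 24627) + (-14548/15914 + m(99, -8)/13859) = (20616 + 24627) + (-14548/15914 + ((⅓)*99*(-8))/13859) = 45243 + (-14548*1/15914 - 264*1/13859) = 45243 + (-7274/7957 - 264/13859) = 45243 - 102911014/110276063 = 4989117007295/110276063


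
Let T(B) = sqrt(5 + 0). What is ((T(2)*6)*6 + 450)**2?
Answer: 208980 + 32400*sqrt(5) ≈ 2.8143e+5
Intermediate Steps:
T(B) = sqrt(5)
((T(2)*6)*6 + 450)**2 = ((sqrt(5)*6)*6 + 450)**2 = ((6*sqrt(5))*6 + 450)**2 = (36*sqrt(5) + 450)**2 = (450 + 36*sqrt(5))**2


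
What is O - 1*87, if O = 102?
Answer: 15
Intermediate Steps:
O - 1*87 = 102 - 1*87 = 102 - 87 = 15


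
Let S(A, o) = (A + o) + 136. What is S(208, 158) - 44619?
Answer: -44117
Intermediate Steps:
S(A, o) = 136 + A + o
S(208, 158) - 44619 = (136 + 208 + 158) - 44619 = 502 - 44619 = -44117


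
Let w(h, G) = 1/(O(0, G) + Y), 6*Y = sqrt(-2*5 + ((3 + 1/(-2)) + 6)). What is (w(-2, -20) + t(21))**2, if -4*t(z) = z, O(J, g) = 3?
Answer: 3*(-27701*I + 1652*sqrt(6))/(16*(-215*I + 12*sqrt(6))) ≈ 24.188 + 0.22207*I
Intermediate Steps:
Y = I*sqrt(6)/12 (Y = sqrt(-2*5 + ((3 + 1/(-2)) + 6))/6 = sqrt(-10 + ((3 - 1/2) + 6))/6 = sqrt(-10 + (5/2 + 6))/6 = sqrt(-10 + 17/2)/6 = sqrt(-3/2)/6 = (I*sqrt(6)/2)/6 = I*sqrt(6)/12 ≈ 0.20412*I)
t(z) = -z/4
w(h, G) = 1/(3 + I*sqrt(6)/12)
(w(-2, -20) + t(21))**2 = ((72/217 - 2*I*sqrt(6)/217) - 1/4*21)**2 = ((72/217 - 2*I*sqrt(6)/217) - 21/4)**2 = (-4269/868 - 2*I*sqrt(6)/217)**2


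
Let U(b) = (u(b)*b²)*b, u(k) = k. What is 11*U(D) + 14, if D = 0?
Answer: 14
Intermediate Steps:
U(b) = b⁴ (U(b) = (b*b²)*b = b³*b = b⁴)
11*U(D) + 14 = 11*0⁴ + 14 = 11*0 + 14 = 0 + 14 = 14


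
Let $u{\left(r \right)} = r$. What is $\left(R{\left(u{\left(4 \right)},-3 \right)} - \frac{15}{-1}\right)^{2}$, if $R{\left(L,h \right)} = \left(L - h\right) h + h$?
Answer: $81$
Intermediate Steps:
$R{\left(L,h \right)} = h + h \left(L - h\right)$ ($R{\left(L,h \right)} = h \left(L - h\right) + h = h + h \left(L - h\right)$)
$\left(R{\left(u{\left(4 \right)},-3 \right)} - \frac{15}{-1}\right)^{2} = \left(- 3 \left(1 + 4 - -3\right) - \frac{15}{-1}\right)^{2} = \left(- 3 \left(1 + 4 + 3\right) - -15\right)^{2} = \left(\left(-3\right) 8 + 15\right)^{2} = \left(-24 + 15\right)^{2} = \left(-9\right)^{2} = 81$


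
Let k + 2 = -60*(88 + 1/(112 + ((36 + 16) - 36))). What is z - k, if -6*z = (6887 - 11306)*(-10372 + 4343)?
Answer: -141922433/32 ≈ -4.4351e+6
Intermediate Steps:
k = -169039/32 (k = -2 - 60*(88 + 1/(112 + ((36 + 16) - 36))) = -2 - 60*(88 + 1/(112 + (52 - 36))) = -2 - 60*(88 + 1/(112 + 16)) = -2 - 60*(88 + 1/128) = -2 - 60*11265/128 = -2 - 168975/32 = -169039/32 ≈ -5282.5)
z = -8880717/2 (z = -(6887 - 11306)*(-10372 + 4343)/6 = -(-1473)*(-6029)/2 = -1/6*26642151 = -8880717/2 ≈ -4.4404e+6)
z - k = -8880717/2 - 1*(-169039/32) = -8880717/2 + 169039/32 = -141922433/32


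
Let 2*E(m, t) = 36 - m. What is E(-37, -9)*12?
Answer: 438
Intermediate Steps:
E(m, t) = 18 - m/2 (E(m, t) = (36 - m)/2 = 18 - m/2)
E(-37, -9)*12 = (18 - ½*(-37))*12 = (18 + 37/2)*12 = (73/2)*12 = 438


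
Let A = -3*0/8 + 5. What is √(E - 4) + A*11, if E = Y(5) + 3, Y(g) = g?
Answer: 57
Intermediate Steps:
E = 8 (E = 5 + 3 = 8)
A = 5 (A = 0*(⅛) + 5 = 0 + 5 = 5)
√(E - 4) + A*11 = √(8 - 4) + 5*11 = √4 + 55 = 2 + 55 = 57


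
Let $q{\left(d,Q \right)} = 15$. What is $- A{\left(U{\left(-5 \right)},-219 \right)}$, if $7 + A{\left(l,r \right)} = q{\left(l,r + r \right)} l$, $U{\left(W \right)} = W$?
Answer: $82$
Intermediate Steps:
$A{\left(l,r \right)} = -7 + 15 l$
$- A{\left(U{\left(-5 \right)},-219 \right)} = - (-7 + 15 \left(-5\right)) = - (-7 - 75) = \left(-1\right) \left(-82\right) = 82$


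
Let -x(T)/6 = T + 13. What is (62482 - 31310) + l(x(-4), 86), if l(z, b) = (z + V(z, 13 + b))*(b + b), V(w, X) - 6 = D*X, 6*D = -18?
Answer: -28168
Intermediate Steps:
D = -3 (D = (⅙)*(-18) = -3)
V(w, X) = 6 - 3*X
x(T) = -78 - 6*T (x(T) = -6*(T + 13) = -6*(13 + T) = -78 - 6*T)
l(z, b) = 2*b*(-33 + z - 3*b) (l(z, b) = (z + (6 - 3*(13 + b)))*(b + b) = (z + (6 + (-39 - 3*b)))*(2*b) = (z + (-33 - 3*b))*(2*b) = (-33 + z - 3*b)*(2*b) = 2*b*(-33 + z - 3*b))
(62482 - 31310) + l(x(-4), 86) = (62482 - 31310) + 2*86*(-33 + (-78 - 6*(-4)) - 3*86) = 31172 + 2*86*(-33 + (-78 + 24) - 258) = 31172 + 2*86*(-33 - 54 - 258) = 31172 + 2*86*(-345) = 31172 - 59340 = -28168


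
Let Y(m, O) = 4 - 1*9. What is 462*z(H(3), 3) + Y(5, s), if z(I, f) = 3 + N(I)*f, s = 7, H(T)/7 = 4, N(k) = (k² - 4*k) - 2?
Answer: 930001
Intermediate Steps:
N(k) = -2 + k² - 4*k
H(T) = 28 (H(T) = 7*4 = 28)
z(I, f) = 3 + f*(-2 + I² - 4*I) (z(I, f) = 3 + (-2 + I² - 4*I)*f = 3 + f*(-2 + I² - 4*I))
Y(m, O) = -5 (Y(m, O) = 4 - 9 = -5)
462*z(H(3), 3) + Y(5, s) = 462*(3 - 1*3*(2 - 1*28² + 4*28)) - 5 = 462*(3 - 1*3*(2 - 1*784 + 112)) - 5 = 462*(3 - 1*3*(2 - 784 + 112)) - 5 = 462*(3 - 1*3*(-670)) - 5 = 462*(3 + 2010) - 5 = 462*2013 - 5 = 930006 - 5 = 930001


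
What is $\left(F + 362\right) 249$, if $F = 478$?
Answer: $209160$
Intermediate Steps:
$\left(F + 362\right) 249 = \left(478 + 362\right) 249 = 840 \cdot 249 = 209160$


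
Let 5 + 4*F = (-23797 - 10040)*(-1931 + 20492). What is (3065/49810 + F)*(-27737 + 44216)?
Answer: -12887854653243996/4981 ≈ -2.5874e+12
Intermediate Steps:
F = -314024281/2 (F = -5/4 + ((-23797 - 10040)*(-1931 + 20492))/4 = -5/4 + (-33837*18561)/4 = -5/4 + (1/4)*(-628048557) = -5/4 - 628048557/4 = -314024281/2 ≈ -1.5701e+8)
(3065/49810 + F)*(-27737 + 44216) = (3065/49810 - 314024281/2)*(-27737 + 44216) = (3065*(1/49810) - 314024281/2)*16479 = (613/9962 - 314024281/2)*16479 = -782077471524/4981*16479 = -12887854653243996/4981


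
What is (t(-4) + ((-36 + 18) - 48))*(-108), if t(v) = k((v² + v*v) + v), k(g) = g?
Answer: 4104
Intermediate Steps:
t(v) = v + 2*v² (t(v) = (v² + v*v) + v = (v² + v²) + v = 2*v² + v = v + 2*v²)
(t(-4) + ((-36 + 18) - 48))*(-108) = (-4*(1 + 2*(-4)) + ((-36 + 18) - 48))*(-108) = (-4*(1 - 8) + (-18 - 48))*(-108) = (-4*(-7) - 66)*(-108) = (28 - 66)*(-108) = -38*(-108) = 4104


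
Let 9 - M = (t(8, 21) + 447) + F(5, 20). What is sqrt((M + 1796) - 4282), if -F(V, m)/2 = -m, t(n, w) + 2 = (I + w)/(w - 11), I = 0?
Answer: I*sqrt(296410)/10 ≈ 54.444*I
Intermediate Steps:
t(n, w) = -2 + w/(-11 + w) (t(n, w) = -2 + (0 + w)/(w - 11) = -2 + w/(-11 + w))
F(V, m) = 2*m (F(V, m) = -(-2)*m = 2*m)
M = -4781/10 (M = 9 - (((22 - 1*21)/(-11 + 21) + 447) + 2*20) = 9 - (((22 - 21)/10 + 447) + 40) = 9 - (((1/10)*1 + 447) + 40) = 9 - ((1/10 + 447) + 40) = 9 - (4471/10 + 40) = 9 - 1*4871/10 = 9 - 4871/10 = -4781/10 ≈ -478.10)
sqrt((M + 1796) - 4282) = sqrt((-4781/10 + 1796) - 4282) = sqrt(13179/10 - 4282) = sqrt(-29641/10) = I*sqrt(296410)/10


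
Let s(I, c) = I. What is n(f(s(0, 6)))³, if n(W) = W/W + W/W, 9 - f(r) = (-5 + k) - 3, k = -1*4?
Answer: 8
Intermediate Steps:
k = -4
f(r) = 21 (f(r) = 9 - ((-5 - 4) - 3) = 9 - (-9 - 3) = 9 - 1*(-12) = 9 + 12 = 21)
n(W) = 2 (n(W) = 1 + 1 = 2)
n(f(s(0, 6)))³ = 2³ = 8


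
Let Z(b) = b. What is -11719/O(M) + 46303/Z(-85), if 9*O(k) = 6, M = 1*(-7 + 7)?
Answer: -3080951/170 ≈ -18123.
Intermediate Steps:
M = 0 (M = 1*0 = 0)
O(k) = 2/3 (O(k) = (1/9)*6 = 2/3)
-11719/O(M) + 46303/Z(-85) = -11719/2/3 + 46303/(-85) = -11719*3/2 + 46303*(-1/85) = -35157/2 - 46303/85 = -3080951/170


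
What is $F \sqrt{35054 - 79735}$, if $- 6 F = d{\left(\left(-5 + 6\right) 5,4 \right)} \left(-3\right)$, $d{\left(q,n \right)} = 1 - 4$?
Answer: $- \frac{3 i \sqrt{44681}}{2} \approx - 317.07 i$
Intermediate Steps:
$d{\left(q,n \right)} = -3$ ($d{\left(q,n \right)} = 1 - 4 = -3$)
$F = - \frac{3}{2}$ ($F = - \frac{\left(-3\right) \left(-3\right)}{6} = \left(- \frac{1}{6}\right) 9 = - \frac{3}{2} \approx -1.5$)
$F \sqrt{35054 - 79735} = - \frac{3 \sqrt{35054 - 79735}}{2} = - \frac{3 \sqrt{-44681}}{2} = - \frac{3 i \sqrt{44681}}{2}$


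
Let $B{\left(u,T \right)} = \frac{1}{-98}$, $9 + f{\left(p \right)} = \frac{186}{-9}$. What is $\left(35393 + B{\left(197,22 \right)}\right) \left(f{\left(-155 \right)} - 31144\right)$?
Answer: $- \frac{108126268091}{98} \approx -1.1033 \cdot 10^{9}$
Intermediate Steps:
$f{\left(p \right)} = - \frac{89}{3}$ ($f{\left(p \right)} = -9 + \frac{186}{-9} = -9 + 186 \left(- \frac{1}{9}\right) = -9 - \frac{62}{3} = - \frac{89}{3}$)
$B{\left(u,T \right)} = - \frac{1}{98}$
$\left(35393 + B{\left(197,22 \right)}\right) \left(f{\left(-155 \right)} - 31144\right) = \left(35393 - \frac{1}{98}\right) \left(- \frac{89}{3} - 31144\right) = \frac{3468513}{98} \left(- \frac{93521}{3}\right) = - \frac{108126268091}{98}$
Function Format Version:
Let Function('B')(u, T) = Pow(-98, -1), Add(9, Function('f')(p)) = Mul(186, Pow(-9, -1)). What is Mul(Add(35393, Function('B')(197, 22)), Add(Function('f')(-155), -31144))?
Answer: Rational(-108126268091, 98) ≈ -1.1033e+9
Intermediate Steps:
Function('f')(p) = Rational(-89, 3) (Function('f')(p) = Add(-9, Mul(186, Pow(-9, -1))) = Add(-9, Mul(186, Rational(-1, 9))) = Add(-9, Rational(-62, 3)) = Rational(-89, 3))
Function('B')(u, T) = Rational(-1, 98)
Mul(Add(35393, Function('B')(197, 22)), Add(Function('f')(-155), -31144)) = Mul(Add(35393, Rational(-1, 98)), Add(Rational(-89, 3), -31144)) = Mul(Rational(3468513, 98), Rational(-93521, 3)) = Rational(-108126268091, 98)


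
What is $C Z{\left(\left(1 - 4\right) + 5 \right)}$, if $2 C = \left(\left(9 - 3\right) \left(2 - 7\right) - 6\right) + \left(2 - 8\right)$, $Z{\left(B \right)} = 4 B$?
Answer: $-168$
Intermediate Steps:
$C = -21$ ($C = \frac{\left(\left(9 - 3\right) \left(2 - 7\right) - 6\right) + \left(2 - 8\right)}{2} = \frac{\left(6 \left(-5\right) - 6\right) - 6}{2} = \frac{\left(-30 - 6\right) - 6}{2} = \frac{-36 - 6}{2} = \frac{1}{2} \left(-42\right) = -21$)
$C Z{\left(\left(1 - 4\right) + 5 \right)} = - 21 \cdot 4 \left(\left(1 - 4\right) + 5\right) = - 21 \cdot 4 \left(-3 + 5\right) = - 21 \cdot 4 \cdot 2 = \left(-21\right) 8 = -168$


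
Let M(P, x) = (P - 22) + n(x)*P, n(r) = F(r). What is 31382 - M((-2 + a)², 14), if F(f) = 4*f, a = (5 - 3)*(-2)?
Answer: 29352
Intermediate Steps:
a = -4 (a = 2*(-2) = -4)
n(r) = 4*r
M(P, x) = -22 + P + 4*P*x (M(P, x) = (P - 22) + (4*x)*P = (-22 + P) + 4*P*x = -22 + P + 4*P*x)
31382 - M((-2 + a)², 14) = 31382 - (-22 + (-2 - 4)² + 4*(-2 - 4)²*14) = 31382 - (-22 + (-6)² + 4*(-6)²*14) = 31382 - (-22 + 36 + 4*36*14) = 31382 - (-22 + 36 + 2016) = 31382 - 1*2030 = 31382 - 2030 = 29352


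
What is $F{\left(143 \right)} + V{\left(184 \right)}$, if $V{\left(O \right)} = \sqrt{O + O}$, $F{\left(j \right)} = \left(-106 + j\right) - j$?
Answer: $-106 + 4 \sqrt{23} \approx -86.817$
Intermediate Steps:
$F{\left(j \right)} = -106$
$V{\left(O \right)} = \sqrt{2} \sqrt{O}$ ($V{\left(O \right)} = \sqrt{2 O} = \sqrt{2} \sqrt{O}$)
$F{\left(143 \right)} + V{\left(184 \right)} = -106 + \sqrt{2} \sqrt{184} = -106 + \sqrt{2} \cdot 2 \sqrt{46} = -106 + 4 \sqrt{23}$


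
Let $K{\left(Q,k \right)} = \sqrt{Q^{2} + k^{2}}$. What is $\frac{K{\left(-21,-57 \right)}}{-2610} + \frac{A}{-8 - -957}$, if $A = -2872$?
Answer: $- \frac{2872}{949} - \frac{\sqrt{410}}{870} \approx -3.0496$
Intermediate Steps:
$\frac{K{\left(-21,-57 \right)}}{-2610} + \frac{A}{-8 - -957} = \frac{\sqrt{\left(-21\right)^{2} + \left(-57\right)^{2}}}{-2610} - \frac{2872}{-8 - -957} = \sqrt{441 + 3249} \left(- \frac{1}{2610}\right) - \frac{2872}{-8 + 957} = \sqrt{3690} \left(- \frac{1}{2610}\right) - \frac{2872}{949} = 3 \sqrt{410} \left(- \frac{1}{2610}\right) - \frac{2872}{949} = - \frac{\sqrt{410}}{870} - \frac{2872}{949} = - \frac{2872}{949} - \frac{\sqrt{410}}{870}$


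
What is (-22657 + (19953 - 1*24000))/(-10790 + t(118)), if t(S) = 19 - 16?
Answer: 26704/10787 ≈ 2.4756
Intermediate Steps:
t(S) = 3
(-22657 + (19953 - 1*24000))/(-10790 + t(118)) = (-22657 + (19953 - 1*24000))/(-10790 + 3) = (-22657 + (19953 - 24000))/(-10787) = (-22657 - 4047)*(-1/10787) = -26704*(-1/10787) = 26704/10787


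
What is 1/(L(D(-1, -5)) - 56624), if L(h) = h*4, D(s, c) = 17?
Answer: -1/56556 ≈ -1.7682e-5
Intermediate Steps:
L(h) = 4*h
1/(L(D(-1, -5)) - 56624) = 1/(4*17 - 56624) = 1/(68 - 56624) = 1/(-56556) = -1/56556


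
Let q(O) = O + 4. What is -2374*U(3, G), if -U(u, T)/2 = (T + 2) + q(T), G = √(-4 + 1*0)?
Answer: 28488 + 18992*I ≈ 28488.0 + 18992.0*I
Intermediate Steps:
q(O) = 4 + O
G = 2*I (G = √(-4 + 0) = √(-4) = 2*I ≈ 2.0*I)
U(u, T) = -12 - 4*T (U(u, T) = -2*((T + 2) + (4 + T)) = -2*((2 + T) + (4 + T)) = -2*(6 + 2*T) = -12 - 4*T)
-2374*U(3, G) = -2374*(-12 - 8*I) = 28488 + 18992*I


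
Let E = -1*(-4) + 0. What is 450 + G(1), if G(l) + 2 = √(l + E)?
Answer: 448 + √5 ≈ 450.24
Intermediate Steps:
E = 4 (E = 4 + 0 = 4)
G(l) = -2 + √(4 + l) (G(l) = -2 + √(l + 4) = -2 + √(4 + l))
450 + G(1) = 450 + (-2 + √(4 + 1)) = 450 + (-2 + √5) = 448 + √5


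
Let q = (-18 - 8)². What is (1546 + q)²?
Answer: 4937284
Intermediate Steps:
q = 676 (q = (-26)² = 676)
(1546 + q)² = (1546 + 676)² = 2222² = 4937284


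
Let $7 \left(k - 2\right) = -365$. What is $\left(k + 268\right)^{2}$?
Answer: $\frac{2325625}{49} \approx 47462.0$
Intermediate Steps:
$k = - \frac{351}{7}$ ($k = 2 + \frac{1}{7} \left(-365\right) = 2 - \frac{365}{7} = - \frac{351}{7} \approx -50.143$)
$\left(k + 268\right)^{2} = \left(- \frac{351}{7} + 268\right)^{2} = \left(\frac{1525}{7}\right)^{2} = \frac{2325625}{49}$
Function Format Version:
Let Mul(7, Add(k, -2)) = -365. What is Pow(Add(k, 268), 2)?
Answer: Rational(2325625, 49) ≈ 47462.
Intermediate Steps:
k = Rational(-351, 7) (k = Add(2, Mul(Rational(1, 7), -365)) = Add(2, Rational(-365, 7)) = Rational(-351, 7) ≈ -50.143)
Pow(Add(k, 268), 2) = Pow(Add(Rational(-351, 7), 268), 2) = Pow(Rational(1525, 7), 2) = Rational(2325625, 49)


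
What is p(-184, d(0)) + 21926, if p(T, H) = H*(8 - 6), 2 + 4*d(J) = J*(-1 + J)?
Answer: 21925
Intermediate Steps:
d(J) = -½ + J*(-1 + J)/4 (d(J) = -½ + (J*(-1 + J))/4 = -½ + J*(-1 + J)/4)
p(T, H) = 2*H (p(T, H) = H*2 = 2*H)
p(-184, d(0)) + 21926 = 2*(-½ - ¼*0 + (¼)*0²) + 21926 = 2*(-½ + 0 + (¼)*0) + 21926 = 2*(-½ + 0 + 0) + 21926 = 2*(-½) + 21926 = -1 + 21926 = 21925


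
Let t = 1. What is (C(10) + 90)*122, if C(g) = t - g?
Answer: 9882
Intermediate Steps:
C(g) = 1 - g
(C(10) + 90)*122 = ((1 - 1*10) + 90)*122 = ((1 - 10) + 90)*122 = (-9 + 90)*122 = 81*122 = 9882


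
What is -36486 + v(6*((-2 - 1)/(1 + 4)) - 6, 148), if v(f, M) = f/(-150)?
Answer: -4560742/125 ≈ -36486.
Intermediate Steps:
v(f, M) = -f/150 (v(f, M) = f*(-1/150) = -f/150)
-36486 + v(6*((-2 - 1)/(1 + 4)) - 6, 148) = -36486 - (6*((-2 - 1)/(1 + 4)) - 6)/150 = -36486 - (6*(-3/5) - 6)/150 = -36486 - (6*(-3*⅕) - 6)/150 = -36486 - (6*(-⅗) - 6)/150 = -36486 - (-18/5 - 6)/150 = -36486 - 1/150*(-48/5) = -36486 + 8/125 = -4560742/125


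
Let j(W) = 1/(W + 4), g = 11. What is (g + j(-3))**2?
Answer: 144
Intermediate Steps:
j(W) = 1/(4 + W)
(g + j(-3))**2 = (11 + 1/(4 - 3))**2 = (11 + 1/1)**2 = (11 + 1)**2 = 12**2 = 144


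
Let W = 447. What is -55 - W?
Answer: -502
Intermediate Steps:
-55 - W = -55 - 1*447 = -55 - 447 = -502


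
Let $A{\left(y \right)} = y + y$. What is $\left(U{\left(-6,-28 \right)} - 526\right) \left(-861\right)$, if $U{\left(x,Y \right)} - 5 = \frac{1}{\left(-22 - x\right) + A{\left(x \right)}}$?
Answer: $\frac{1794447}{4} \approx 4.4861 \cdot 10^{5}$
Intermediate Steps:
$A{\left(y \right)} = 2 y$
$U{\left(x,Y \right)} = 5 + \frac{1}{-22 + x}$ ($U{\left(x,Y \right)} = 5 + \frac{1}{\left(-22 - x\right) + 2 x} = 5 + \frac{1}{-22 + x}$)
$\left(U{\left(-6,-28 \right)} - 526\right) \left(-861\right) = \left(\frac{-109 + 5 \left(-6\right)}{-22 - 6} - 526\right) \left(-861\right) = \left(\frac{-109 - 30}{-28} - 526\right) \left(-861\right) = \left(\left(- \frac{1}{28}\right) \left(-139\right) - 526\right) \left(-861\right) = \left(\frac{139}{28} - 526\right) \left(-861\right) = \left(- \frac{14589}{28}\right) \left(-861\right) = \frac{1794447}{4}$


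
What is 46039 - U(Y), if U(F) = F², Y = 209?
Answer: 2358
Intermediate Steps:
46039 - U(Y) = 46039 - 1*209² = 46039 - 1*43681 = 46039 - 43681 = 2358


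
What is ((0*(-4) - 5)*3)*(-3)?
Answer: 45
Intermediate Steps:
((0*(-4) - 5)*3)*(-3) = ((0 - 5)*3)*(-3) = -5*3*(-3) = -15*(-3) = 45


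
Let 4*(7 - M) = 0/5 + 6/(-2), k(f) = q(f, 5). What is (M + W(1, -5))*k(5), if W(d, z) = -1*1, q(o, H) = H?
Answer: 135/4 ≈ 33.750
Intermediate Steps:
W(d, z) = -1
k(f) = 5
M = 31/4 (M = 7 - (0/5 + 6/(-2))/4 = 7 - (0*(1/5) + 6*(-1/2))/4 = 7 - (0 - 3)/4 = 7 - 1/4*(-3) = 7 + 3/4 = 31/4 ≈ 7.7500)
(M + W(1, -5))*k(5) = (31/4 - 1)*5 = (27/4)*5 = 135/4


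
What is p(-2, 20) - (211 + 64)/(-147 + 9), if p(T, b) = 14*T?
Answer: -3589/138 ≈ -26.007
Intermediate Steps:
p(-2, 20) - (211 + 64)/(-147 + 9) = 14*(-2) - (211 + 64)/(-147 + 9) = -28 - 275/(-138) = -28 - 275*(-1)/138 = -28 - 1*(-275/138) = -28 + 275/138 = -3589/138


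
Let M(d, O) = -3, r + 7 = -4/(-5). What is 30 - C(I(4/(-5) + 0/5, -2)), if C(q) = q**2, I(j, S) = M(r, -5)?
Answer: 21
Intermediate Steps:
r = -31/5 (r = -7 - 4/(-5) = -7 - 4*(-1/5) = -7 + 4/5 = -31/5 ≈ -6.2000)
I(j, S) = -3
30 - C(I(4/(-5) + 0/5, -2)) = 30 - 1*(-3)**2 = 30 - 1*9 = 30 - 9 = 21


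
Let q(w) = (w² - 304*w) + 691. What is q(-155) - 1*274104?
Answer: -202268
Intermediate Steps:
q(w) = 691 + w² - 304*w
q(-155) - 1*274104 = (691 + (-155)² - 304*(-155)) - 1*274104 = (691 + 24025 + 47120) - 274104 = 71836 - 274104 = -202268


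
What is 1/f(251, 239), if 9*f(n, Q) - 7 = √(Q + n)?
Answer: -⅐ + √10/7 ≈ 0.30890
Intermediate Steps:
f(n, Q) = 7/9 + √(Q + n)/9
1/f(251, 239) = 1/(7/9 + √(239 + 251)/9) = 1/(7/9 + √490/9) = 1/(7/9 + (7*√10)/9) = 1/(7/9 + 7*√10/9)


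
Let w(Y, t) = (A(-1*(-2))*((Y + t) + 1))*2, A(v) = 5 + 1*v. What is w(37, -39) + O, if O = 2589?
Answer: 2575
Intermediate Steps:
A(v) = 5 + v
w(Y, t) = 14 + 14*Y + 14*t (w(Y, t) = ((5 - 1*(-2))*((Y + t) + 1))*2 = ((5 + 2)*(1 + Y + t))*2 = (7*(1 + Y + t))*2 = (7 + 7*Y + 7*t)*2 = 14 + 14*Y + 14*t)
w(37, -39) + O = (14 + 14*37 + 14*(-39)) + 2589 = (14 + 518 - 546) + 2589 = -14 + 2589 = 2575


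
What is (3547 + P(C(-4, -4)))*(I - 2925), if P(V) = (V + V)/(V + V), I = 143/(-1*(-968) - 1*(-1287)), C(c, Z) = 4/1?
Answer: -2127423376/205 ≈ -1.0378e+7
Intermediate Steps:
C(c, Z) = 4 (C(c, Z) = 4*1 = 4)
I = 13/205 (I = 143/(968 + 1287) = 143/2255 = 143*(1/2255) = 13/205 ≈ 0.063415)
P(V) = 1 (P(V) = (2*V)/((2*V)) = (2*V)*(1/(2*V)) = 1)
(3547 + P(C(-4, -4)))*(I - 2925) = (3547 + 1)*(13/205 - 2925) = 3548*(-599612/205) = -2127423376/205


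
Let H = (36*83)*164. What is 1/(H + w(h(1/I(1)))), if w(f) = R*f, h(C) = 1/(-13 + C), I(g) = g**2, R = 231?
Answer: 4/1960051 ≈ 2.0408e-6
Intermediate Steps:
w(f) = 231*f
H = 490032 (H = 2988*164 = 490032)
1/(H + w(h(1/I(1)))) = 1/(490032 + 231/(-13 + 1/(1**2))) = 1/(490032 + 231/(-13 + 1/1)) = 1/(490032 + 231/(-13 + 1)) = 1/(490032 + 231/(-12)) = 1/(490032 + 231*(-1/12)) = 1/(490032 - 77/4) = 1/(1960051/4) = 4/1960051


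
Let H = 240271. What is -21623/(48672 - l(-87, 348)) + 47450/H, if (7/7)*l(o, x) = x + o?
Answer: -2898277883/11631759381 ≈ -0.24917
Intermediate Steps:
l(o, x) = o + x (l(o, x) = x + o = o + x)
-21623/(48672 - l(-87, 348)) + 47450/H = -21623/(48672 - (-87 + 348)) + 47450/240271 = -21623/(48672 - 1*261) + 47450*(1/240271) = -21623/(48672 - 261) + 47450/240271 = -21623/48411 + 47450/240271 = -2898277883/11631759381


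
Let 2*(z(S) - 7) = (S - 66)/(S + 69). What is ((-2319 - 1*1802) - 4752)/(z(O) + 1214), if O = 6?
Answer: -44365/6103 ≈ -7.2694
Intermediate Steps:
z(S) = 7 + (-66 + S)/(2*(69 + S)) (z(S) = 7 + ((S - 66)/(S + 69))/2 = 7 + ((-66 + S)/(69 + S))/2 = 7 + (-66 + S)/(2*(69 + S)))
((-2319 - 1*1802) - 4752)/(z(O) + 1214) = ((-2319 - 1*1802) - 4752)/(15*(60 + 6)/(2*(69 + 6)) + 1214) = ((-2319 - 1802) - 4752)/((15/2)*66/75 + 1214) = (-4121 - 4752)/((15/2)*(1/75)*66 + 1214) = -8873/(33/5 + 1214) = -8873/6103/5 = -8873*5/6103 = -44365/6103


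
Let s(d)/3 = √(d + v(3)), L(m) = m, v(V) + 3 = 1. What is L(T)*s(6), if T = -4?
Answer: -24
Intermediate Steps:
v(V) = -2 (v(V) = -3 + 1 = -2)
s(d) = 3*√(-2 + d) (s(d) = 3*√(d - 2) = 3*√(-2 + d))
L(T)*s(6) = -12*√(-2 + 6) = -12*√4 = -12*2 = -4*6 = -24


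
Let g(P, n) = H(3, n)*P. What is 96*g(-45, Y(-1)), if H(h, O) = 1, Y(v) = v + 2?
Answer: -4320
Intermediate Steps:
Y(v) = 2 + v
g(P, n) = P (g(P, n) = 1*P = P)
96*g(-45, Y(-1)) = 96*(-45) = -4320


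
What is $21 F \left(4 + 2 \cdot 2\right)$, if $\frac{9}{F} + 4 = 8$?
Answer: $378$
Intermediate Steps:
$F = \frac{9}{4}$ ($F = \frac{9}{-4 + 8} = \frac{9}{4} \approx 2.25$)
$21 F \left(4 + 2 \cdot 2\right) = 21 \cdot \frac{9}{4} \left(4 + 2 \cdot 2\right) = \frac{189 \left(4 + 4\right)}{4} = \frac{189}{4} \cdot 8 = 378$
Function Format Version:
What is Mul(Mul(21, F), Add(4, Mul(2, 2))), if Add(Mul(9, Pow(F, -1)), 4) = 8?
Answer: 378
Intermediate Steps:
F = Rational(9, 4) (F = Mul(9, Pow(Add(-4, 8), -1)) = Mul(9, Pow(4, -1)) = Mul(9, Rational(1, 4)) = Rational(9, 4) ≈ 2.2500)
Mul(Mul(21, F), Add(4, Mul(2, 2))) = Mul(Mul(21, Rational(9, 4)), Add(4, Mul(2, 2))) = Mul(Rational(189, 4), Add(4, 4)) = Mul(Rational(189, 4), 8) = 378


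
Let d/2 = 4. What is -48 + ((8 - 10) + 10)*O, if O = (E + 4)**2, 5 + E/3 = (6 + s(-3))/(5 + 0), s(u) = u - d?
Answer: 1520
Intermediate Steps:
d = 8 (d = 2*4 = 8)
s(u) = -8 + u (s(u) = u - 1*8 = u - 8 = -8 + u)
E = -18 (E = -15 + 3*((6 + (-8 - 3))/(5 + 0)) = -15 + 3*((6 - 11)/5) = -15 + 3*(-5*1/5) = -15 + 3*(-1) = -15 - 3 = -18)
O = 196 (O = (-18 + 4)**2 = (-14)**2 = 196)
-48 + ((8 - 10) + 10)*O = -48 + ((8 - 10) + 10)*196 = -48 + (-2 + 10)*196 = -48 + 8*196 = -48 + 1568 = 1520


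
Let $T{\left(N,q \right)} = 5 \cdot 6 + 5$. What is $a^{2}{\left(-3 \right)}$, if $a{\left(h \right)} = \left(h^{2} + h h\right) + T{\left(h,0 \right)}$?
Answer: $2809$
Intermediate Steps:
$T{\left(N,q \right)} = 35$ ($T{\left(N,q \right)} = 30 + 5 = 35$)
$a{\left(h \right)} = 35 + 2 h^{2}$ ($a{\left(h \right)} = \left(h^{2} + h h\right) + 35 = \left(h^{2} + h^{2}\right) + 35 = 2 h^{2} + 35 = 35 + 2 h^{2}$)
$a^{2}{\left(-3 \right)} = \left(35 + 2 \left(-3\right)^{2}\right)^{2} = \left(35 + 2 \cdot 9\right)^{2} = \left(35 + 18\right)^{2} = 53^{2} = 2809$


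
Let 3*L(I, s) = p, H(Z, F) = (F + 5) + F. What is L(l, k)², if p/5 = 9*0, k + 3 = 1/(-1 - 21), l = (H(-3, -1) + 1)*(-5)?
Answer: 0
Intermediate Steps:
H(Z, F) = 5 + 2*F (H(Z, F) = (5 + F) + F = 5 + 2*F)
l = -20 (l = ((5 + 2*(-1)) + 1)*(-5) = ((5 - 2) + 1)*(-5) = (3 + 1)*(-5) = 4*(-5) = -20)
k = -67/22 (k = -3 + 1/(-1 - 21) = -3 + 1/(-22) = -3 - 1/22 = -67/22 ≈ -3.0455)
p = 0 (p = 5*(9*0) = 5*0 = 0)
L(I, s) = 0 (L(I, s) = (⅓)*0 = 0)
L(l, k)² = 0² = 0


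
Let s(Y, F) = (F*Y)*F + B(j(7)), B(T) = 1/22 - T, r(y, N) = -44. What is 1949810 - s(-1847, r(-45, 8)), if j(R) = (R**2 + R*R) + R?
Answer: 121565553/22 ≈ 5.5257e+6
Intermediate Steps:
j(R) = R + 2*R**2 (j(R) = (R**2 + R**2) + R = 2*R**2 + R = R + 2*R**2)
B(T) = 1/22 - T
s(Y, F) = -2309/22 + Y*F**2 (s(Y, F) = (F*Y)*F + (1/22 - 7*(1 + 2*7)) = Y*F**2 + (1/22 - 7*(1 + 14)) = Y*F**2 + (1/22 - 7*15) = Y*F**2 + (1/22 - 1*105) = Y*F**2 + (1/22 - 105) = Y*F**2 - 2309/22 = -2309/22 + Y*F**2)
1949810 - s(-1847, r(-45, 8)) = 1949810 - (-2309/22 - 1847*(-44)**2) = 1949810 - (-2309/22 - 1847*1936) = 1949810 - (-2309/22 - 3575792) = 1949810 - 1*(-78669733/22) = 1949810 + 78669733/22 = 121565553/22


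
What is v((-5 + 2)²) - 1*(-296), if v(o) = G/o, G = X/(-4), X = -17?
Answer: 10673/36 ≈ 296.47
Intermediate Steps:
G = 17/4 (G = -17/(-4) = -17*(-¼) = 17/4 ≈ 4.2500)
v(o) = 17/(4*o)
v((-5 + 2)²) - 1*(-296) = 17/(4*((-5 + 2)²)) - 1*(-296) = 17/(4*((-3)²)) + 296 = (17/4)/9 + 296 = (17/4)*(⅑) + 296 = 17/36 + 296 = 10673/36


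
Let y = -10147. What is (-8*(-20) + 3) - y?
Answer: 10310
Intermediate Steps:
(-8*(-20) + 3) - y = (-8*(-20) + 3) - 1*(-10147) = (160 + 3) + 10147 = 163 + 10147 = 10310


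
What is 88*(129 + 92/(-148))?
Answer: 418000/37 ≈ 11297.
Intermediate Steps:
88*(129 + 92/(-148)) = 88*(129 + 92*(-1/148)) = 88*(129 - 23/37) = 88*(4750/37) = 418000/37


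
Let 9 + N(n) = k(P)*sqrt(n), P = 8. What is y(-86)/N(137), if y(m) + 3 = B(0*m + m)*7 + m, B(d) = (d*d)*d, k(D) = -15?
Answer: -4452481/3416 + 22262405*sqrt(137)/10248 ≈ 24123.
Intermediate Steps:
B(d) = d**3 (B(d) = d**2*d = d**3)
y(m) = -3 + m + 7*m**3 (y(m) = -3 + ((0*m + m)**3*7 + m) = -3 + ((0 + m)**3*7 + m) = -3 + (m**3*7 + m) = -3 + (7*m**3 + m) = -3 + (m + 7*m**3) = -3 + m + 7*m**3)
N(n) = -9 - 15*sqrt(n)
y(-86)/N(137) = (-3 - 86 + 7*(-86)**3)/(-9 - 15*sqrt(137)) = (-3 - 86 + 7*(-636056))/(-9 - 15*sqrt(137)) = (-3 - 86 - 4452392)/(-9 - 15*sqrt(137)) = -4452481/(-9 - 15*sqrt(137))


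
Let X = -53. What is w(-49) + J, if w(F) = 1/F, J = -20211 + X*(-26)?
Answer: -922818/49 ≈ -18833.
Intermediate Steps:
J = -18833 (J = -20211 - 53*(-26) = -20211 + 1378 = -18833)
w(-49) + J = 1/(-49) - 18833 = -1/49 - 18833 = -922818/49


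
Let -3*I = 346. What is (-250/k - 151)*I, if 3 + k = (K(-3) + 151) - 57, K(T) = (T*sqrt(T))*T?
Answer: 113304101/6393 - 64875*I*sqrt(3)/2131 ≈ 17723.0 - 52.73*I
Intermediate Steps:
I = -346/3 (I = -1/3*346 = -346/3 ≈ -115.33)
K(T) = T**(5/2) (K(T) = T**(3/2)*T = T**(5/2))
k = 91 + 9*I*sqrt(3) (k = -3 + (((-3)**(5/2) + 151) - 57) = -3 + ((9*I*sqrt(3) + 151) - 57) = -3 + ((151 + 9*I*sqrt(3)) - 57) = -3 + (94 + 9*I*sqrt(3)) = 91 + 9*I*sqrt(3) ≈ 91.0 + 15.588*I)
(-250/k - 151)*I = (-250/(91 + 9*I*sqrt(3)) - 151)*(-346/3) = (-151 - 250/(91 + 9*I*sqrt(3)))*(-346/3) = 52246/3 + 86500/(3*(91 + 9*I*sqrt(3)))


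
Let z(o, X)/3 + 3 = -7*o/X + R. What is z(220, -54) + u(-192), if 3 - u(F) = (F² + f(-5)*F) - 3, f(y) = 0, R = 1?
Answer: -331006/9 ≈ -36778.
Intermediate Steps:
u(F) = 6 - F² (u(F) = 3 - ((F² + 0*F) - 3) = 3 - ((F² + 0) - 3) = 3 - (F² - 3) = 3 - (-3 + F²) = 3 + (3 - F²) = 6 - F²)
z(o, X) = -6 - 21*o/X (z(o, X) = -9 + 3*(-7*o/X + 1) = -9 + 3*(1 - 7*o/X) = -9 + (3 - 21*o/X) = -6 - 21*o/X)
z(220, -54) + u(-192) = (-6 - 21*220/(-54)) + (6 - 1*(-192)²) = (-6 - 21*220*(-1/54)) + (6 - 1*36864) = (-6 + 770/9) + (6 - 36864) = 716/9 - 36858 = -331006/9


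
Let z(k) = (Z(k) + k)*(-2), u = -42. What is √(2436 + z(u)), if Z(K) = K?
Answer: 2*√651 ≈ 51.029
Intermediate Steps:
z(k) = -4*k (z(k) = (k + k)*(-2) = (2*k)*(-2) = -4*k)
√(2436 + z(u)) = √(2436 - 4*(-42)) = √(2436 + 168) = √2604 = 2*√651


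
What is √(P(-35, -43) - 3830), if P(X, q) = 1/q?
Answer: 3*I*√786857/43 ≈ 61.887*I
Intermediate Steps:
√(P(-35, -43) - 3830) = √(1/(-43) - 3830) = √(-1/43 - 3830) = √(-164691/43) = 3*I*√786857/43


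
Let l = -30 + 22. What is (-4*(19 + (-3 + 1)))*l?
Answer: 544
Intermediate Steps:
l = -8
(-4*(19 + (-3 + 1)))*l = -4*(19 + (-3 + 1))*(-8) = -4*(19 - 2)*(-8) = -4*17*(-8) = -68*(-8) = 544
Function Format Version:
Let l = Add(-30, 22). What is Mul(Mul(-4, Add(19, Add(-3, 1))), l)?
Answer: 544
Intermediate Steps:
l = -8
Mul(Mul(-4, Add(19, Add(-3, 1))), l) = Mul(Mul(-4, Add(19, Add(-3, 1))), -8) = Mul(Mul(-4, Add(19, -2)), -8) = Mul(Mul(-4, 17), -8) = Mul(-68, -8) = 544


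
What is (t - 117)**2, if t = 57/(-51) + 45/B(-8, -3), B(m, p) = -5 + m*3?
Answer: 3480646009/243049 ≈ 14321.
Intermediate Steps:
B(m, p) = -5 + 3*m
t = -1316/493 (t = 57/(-51) + 45/(-5 + 3*(-8)) = 57*(-1/51) + 45/(-5 - 24) = -19/17 + 45/(-29) = -19/17 + 45*(-1/29) = -19/17 - 45/29 = -1316/493 ≈ -2.6694)
(t - 117)**2 = (-1316/493 - 117)**2 = (-58997/493)**2 = 3480646009/243049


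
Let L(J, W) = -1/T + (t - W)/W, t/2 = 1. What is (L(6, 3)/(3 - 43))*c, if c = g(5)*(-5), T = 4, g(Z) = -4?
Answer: 7/24 ≈ 0.29167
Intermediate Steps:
t = 2 (t = 2*1 = 2)
c = 20 (c = -4*(-5) = 20)
L(J, W) = -1/4 + (2 - W)/W
(L(6, 3)/(3 - 43))*c = ((-5/4 + 2/3)/(3 - 43))*20 = ((-5/4 + 2*(1/3))/(-40))*20 = -(-5/4 + 2/3)/40*20 = -1/40*(-7/12)*20 = (7/480)*20 = 7/24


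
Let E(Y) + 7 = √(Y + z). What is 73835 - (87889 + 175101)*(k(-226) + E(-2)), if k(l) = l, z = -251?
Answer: 61350505 - 262990*I*√253 ≈ 6.1351e+7 - 4.1831e+6*I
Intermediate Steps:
E(Y) = -7 + √(-251 + Y) (E(Y) = -7 + √(Y - 251) = -7 + √(-251 + Y))
73835 - (87889 + 175101)*(k(-226) + E(-2)) = 73835 - (87889 + 175101)*(-226 + (-7 + √(-251 - 2))) = 73835 - 262990*(-226 + (-7 + √(-253))) = 73835 - 262990*(-226 + (-7 + I*√253)) = 73835 - 262990*(-233 + I*√253) = 73835 - (-61276670 + 262990*I*√253) = 73835 + (61276670 - 262990*I*√253) = 61350505 - 262990*I*√253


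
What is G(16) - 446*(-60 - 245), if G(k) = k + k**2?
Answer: 136302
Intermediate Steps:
G(16) - 446*(-60 - 245) = 16*(1 + 16) - 446*(-60 - 245) = 16*17 - 446*(-305) = 272 + 136030 = 136302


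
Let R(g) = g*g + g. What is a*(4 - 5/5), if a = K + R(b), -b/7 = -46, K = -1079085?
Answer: -2925237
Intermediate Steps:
b = 322 (b = -7*(-46) = 322)
R(g) = g + g² (R(g) = g² + g = g + g²)
a = -975079 (a = -1079085 + 322*(1 + 322) = -1079085 + 322*323 = -1079085 + 104006 = -975079)
a*(4 - 5/5) = -975079*(4 - 5/5) = -975079*(4 - 5*⅕) = -975079*(4 - 1) = -975079*3 = -2925237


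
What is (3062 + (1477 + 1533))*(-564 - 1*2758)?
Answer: -20171184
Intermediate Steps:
(3062 + (1477 + 1533))*(-564 - 1*2758) = (3062 + 3010)*(-564 - 2758) = 6072*(-3322) = -20171184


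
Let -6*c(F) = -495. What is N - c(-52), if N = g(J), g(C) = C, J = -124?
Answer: -413/2 ≈ -206.50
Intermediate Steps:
c(F) = 165/2 (c(F) = -⅙*(-495) = 165/2)
N = -124
N - c(-52) = -124 - 1*165/2 = -124 - 165/2 = -413/2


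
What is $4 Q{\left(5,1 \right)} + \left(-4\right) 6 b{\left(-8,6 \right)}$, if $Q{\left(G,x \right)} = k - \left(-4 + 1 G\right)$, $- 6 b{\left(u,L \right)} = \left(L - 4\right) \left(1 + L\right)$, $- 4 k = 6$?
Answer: $46$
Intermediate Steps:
$k = - \frac{3}{2}$ ($k = \left(- \frac{1}{4}\right) 6 = - \frac{3}{2} \approx -1.5$)
$b{\left(u,L \right)} = - \frac{\left(1 + L\right) \left(-4 + L\right)}{6}$ ($b{\left(u,L \right)} = - \frac{\left(L - 4\right) \left(1 + L\right)}{6} = - \frac{\left(-4 + L\right) \left(1 + L\right)}{6} = - \frac{\left(1 + L\right) \left(-4 + L\right)}{6}$)
$Q{\left(G,x \right)} = \frac{5}{2} - G$ ($Q{\left(G,x \right)} = - \frac{3}{2} - \left(-4 + 1 G\right) = - \frac{3}{2} - \left(-4 + G\right) = \frac{5}{2} - G$)
$4 Q{\left(5,1 \right)} + \left(-4\right) 6 b{\left(-8,6 \right)} = 4 \left(\frac{5}{2} - 5\right) + \left(-4\right) 6 \left(\frac{2}{3} + \frac{1}{2} \cdot 6 - \frac{6^{2}}{6}\right) = 4 \left(\frac{5}{2} - 5\right) - 24 \left(\frac{2}{3} + 3 - 6\right) = 4 \left(- \frac{5}{2}\right) - 24 \left(\frac{2}{3} + 3 - 6\right) = -10 - -56 = -10 + 56 = 46$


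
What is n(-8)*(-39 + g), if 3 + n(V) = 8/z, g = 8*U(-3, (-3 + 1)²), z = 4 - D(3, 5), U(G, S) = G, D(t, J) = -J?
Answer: 133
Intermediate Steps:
z = 9 (z = 4 - (-1)*5 = 4 - 1*(-5) = 4 + 5 = 9)
g = -24 (g = 8*(-3) = -24)
n(V) = -19/9 (n(V) = -3 + 8/9 = -19/9)
n(-8)*(-39 + g) = -19*(-39 - 24)/9 = -19/9*(-63) = 133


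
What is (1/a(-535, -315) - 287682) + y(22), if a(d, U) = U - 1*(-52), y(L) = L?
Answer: -75654581/263 ≈ -2.8766e+5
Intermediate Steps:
a(d, U) = 52 + U (a(d, U) = U + 52 = 52 + U)
(1/a(-535, -315) - 287682) + y(22) = (1/(52 - 315) - 287682) + 22 = (1/(-263) - 287682) + 22 = (-1/263 - 287682) + 22 = -75660367/263 + 22 = -75654581/263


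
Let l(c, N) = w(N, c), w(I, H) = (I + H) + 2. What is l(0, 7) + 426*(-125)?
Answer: -53241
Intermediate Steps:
w(I, H) = 2 + H + I (w(I, H) = (H + I) + 2 = 2 + H + I)
l(c, N) = 2 + N + c (l(c, N) = 2 + c + N = 2 + N + c)
l(0, 7) + 426*(-125) = (2 + 7 + 0) + 426*(-125) = 9 - 53250 = -53241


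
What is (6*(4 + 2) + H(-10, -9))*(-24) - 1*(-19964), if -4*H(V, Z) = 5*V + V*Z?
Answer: 19340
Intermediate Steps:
H(V, Z) = -5*V/4 - V*Z/4 (H(V, Z) = -(5*V + V*Z)/4 = -5*V/4 - V*Z/4)
(6*(4 + 2) + H(-10, -9))*(-24) - 1*(-19964) = (6*(4 + 2) - 1/4*(-10)*(5 - 9))*(-24) - 1*(-19964) = (6*6 - 1/4*(-10)*(-4))*(-24) + 19964 = (36 - 10)*(-24) + 19964 = 26*(-24) + 19964 = -624 + 19964 = 19340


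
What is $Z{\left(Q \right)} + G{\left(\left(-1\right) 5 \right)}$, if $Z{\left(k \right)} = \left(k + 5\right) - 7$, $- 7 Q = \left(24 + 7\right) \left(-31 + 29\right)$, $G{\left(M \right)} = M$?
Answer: $\frac{13}{7} \approx 1.8571$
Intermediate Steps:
$Q = \frac{62}{7}$ ($Q = - \frac{\left(24 + 7\right) \left(-31 + 29\right)}{7} = - \frac{31 \left(-2\right)}{7} = \left(- \frac{1}{7}\right) \left(-62\right) = \frac{62}{7} \approx 8.8571$)
$Z{\left(k \right)} = -2 + k$ ($Z{\left(k \right)} = \left(5 + k\right) - 7 = -2 + k$)
$Z{\left(Q \right)} + G{\left(\left(-1\right) 5 \right)} = \left(-2 + \frac{62}{7}\right) - 5 = \frac{48}{7} - 5 = \frac{13}{7}$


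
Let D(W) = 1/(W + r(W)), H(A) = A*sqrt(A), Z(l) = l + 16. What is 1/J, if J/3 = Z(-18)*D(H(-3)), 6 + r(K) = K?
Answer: 1 + I*sqrt(3) ≈ 1.0 + 1.732*I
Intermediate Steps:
r(K) = -6 + K
Z(l) = 16 + l
H(A) = A**(3/2)
D(W) = 1/(-6 + 2*W) (D(W) = 1/(W + (-6 + W)) = 1/(-6 + 2*W))
J = -3/(-3 - 3*I*sqrt(3)) (J = 3*((16 - 18)*(1/(2*(-3 + (-3)**(3/2))))) = 3*(-1/(-3 - 3*I*sqrt(3))) = -3/(-3 - 3*I*sqrt(3)) ≈ 0.25 - 0.43301*I)
1/J = 1/(-I/(sqrt(3) - I)) = I*(sqrt(3) - I)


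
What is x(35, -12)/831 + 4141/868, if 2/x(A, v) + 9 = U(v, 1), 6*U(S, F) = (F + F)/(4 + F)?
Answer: 76848479/16109212 ≈ 4.7705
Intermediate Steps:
U(S, F) = F/(3*(4 + F)) (U(S, F) = ((F + F)/(4 + F))/6 = ((2*F)/(4 + F))/6 = (2*F/(4 + F))/6 = F/(3*(4 + F)))
x(A, v) = -15/67 (x(A, v) = 2/(-9 + (1/3)*1/(4 + 1)) = 2/(-9 + (1/3)*1/5) = 2/(-9 + (1/3)*1*(1/5)) = 2/(-9 + 1/15) = 2/(-134/15) = 2*(-15/134) = -15/67)
x(35, -12)/831 + 4141/868 = -15/67/831 + 4141/868 = -15/67*1/831 + 4141*(1/868) = -5/18559 + 4141/868 = 76848479/16109212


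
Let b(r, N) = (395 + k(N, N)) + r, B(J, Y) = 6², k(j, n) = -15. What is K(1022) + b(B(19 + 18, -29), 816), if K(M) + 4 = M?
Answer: 1434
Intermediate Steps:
B(J, Y) = 36
b(r, N) = 380 + r (b(r, N) = (395 - 15) + r = 380 + r)
K(M) = -4 + M
K(1022) + b(B(19 + 18, -29), 816) = (-4 + 1022) + (380 + 36) = 1018 + 416 = 1434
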